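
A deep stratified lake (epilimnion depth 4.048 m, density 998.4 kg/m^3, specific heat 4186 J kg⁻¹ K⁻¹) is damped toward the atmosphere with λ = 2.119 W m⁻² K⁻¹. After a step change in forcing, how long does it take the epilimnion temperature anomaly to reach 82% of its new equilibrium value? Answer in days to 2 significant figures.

Areal heat capacity C = ρ c_p D = 998.4 × 4186 × 4.048 = 1.69×10^7 J/(m²·K).
τ = C / λ = 1.69×10^7 / 2.119 = 7.98×10^6 s.
Fraction reached: 1 − e^(−t/τ) = 0.82 ⇒ t = −τ ln(1 − 0.82) = τ × 1.71.
t = 1.37×10^7 s = 158 days.

160 days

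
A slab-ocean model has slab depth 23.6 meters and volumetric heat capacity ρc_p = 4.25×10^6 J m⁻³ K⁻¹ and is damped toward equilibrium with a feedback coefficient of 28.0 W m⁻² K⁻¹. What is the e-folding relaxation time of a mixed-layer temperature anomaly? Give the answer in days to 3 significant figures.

41.5 days

Areal heat capacity C = ρc_p × D = 4.25×10^6 × 23.6 = 1.00×10^8 J m⁻² K⁻¹.
Relaxation time τ = C / λ = 1.00×10^8 / 28.0 = 3.58×10^6 s.
In days: 3.58×10^6 s / (86400 s/day) = 41.5 days.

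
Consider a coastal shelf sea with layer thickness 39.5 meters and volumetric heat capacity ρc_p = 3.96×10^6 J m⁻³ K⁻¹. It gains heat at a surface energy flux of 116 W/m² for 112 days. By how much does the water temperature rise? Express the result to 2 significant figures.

7.2 K

Areal heat capacity C = ρc_p × D = 3.96×10^6 × 39.5 = 1.56×10^8 J m⁻² K⁻¹.
Net heat input Q = F Δt = 116 × (112 days × 86400 s/day) = 1.12×10^9 J/m².
ΔT = Q / C = 1.12×10^9 / 1.56×10^8 = 7.18 K.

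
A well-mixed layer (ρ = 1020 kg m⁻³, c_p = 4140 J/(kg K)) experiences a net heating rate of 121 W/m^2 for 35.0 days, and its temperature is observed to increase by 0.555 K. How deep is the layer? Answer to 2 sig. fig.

160 m

Heat input Q = F Δt = 121 × 3.02×10^6 s = 3.66×10^8 J/m².
Required areal heat capacity C = Q / ΔT = 6.59×10^8 J/(m²·K).
Depth D = C / (ρ c_p) = 6.59×10^8 / (1020 × 4140) = 156 m.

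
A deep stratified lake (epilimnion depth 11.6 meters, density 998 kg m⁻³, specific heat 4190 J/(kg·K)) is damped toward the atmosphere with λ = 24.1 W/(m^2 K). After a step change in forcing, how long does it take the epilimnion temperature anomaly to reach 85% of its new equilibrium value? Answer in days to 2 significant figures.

Areal heat capacity C = ρ c_p D = 998 × 4190 × 11.6 = 4.85×10^7 J/(m^2 K).
τ = C / λ = 4.85×10^7 / 24.1 = 2.01×10^6 s.
Fraction reached: 1 − e^(−t/τ) = 0.85 ⇒ t = −τ ln(1 − 0.85) = τ × 1.90.
t = 3.82×10^6 s = 44.2 days.

44 days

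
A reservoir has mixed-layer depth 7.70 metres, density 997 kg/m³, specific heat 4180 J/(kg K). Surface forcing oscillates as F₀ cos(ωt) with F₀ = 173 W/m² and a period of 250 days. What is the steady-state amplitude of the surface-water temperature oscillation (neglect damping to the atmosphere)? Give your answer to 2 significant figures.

19 K

Areal heat capacity C = ρ c_p D = 997 × 4180 × 7.70 = 3.21×10^7 J/(m²·K).
Angular frequency ω = 2π / T = 2π / 2.16×10^7 s = 2.91×10^-7 s⁻¹.
Cω = 3.21×10^7 × 2.91×10^-7 = 9.33 W/(m²·K).
Amplitude A = F₀ / (Cω) = 173 / 9.33 = 18.5 K.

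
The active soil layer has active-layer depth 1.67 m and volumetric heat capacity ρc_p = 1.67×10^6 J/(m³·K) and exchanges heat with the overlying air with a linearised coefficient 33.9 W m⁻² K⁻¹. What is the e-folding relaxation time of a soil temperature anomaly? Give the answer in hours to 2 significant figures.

23 hours

Areal heat capacity C = ρc_p × D = 1.67×10^6 × 1.67 = 2.79×10^6 J/(m²·K).
Relaxation time τ = C / λ = 2.79×10^6 / 33.9 = 82300 s.
In hours: 82300 s / (3600 s/hour) = 22.9 hours.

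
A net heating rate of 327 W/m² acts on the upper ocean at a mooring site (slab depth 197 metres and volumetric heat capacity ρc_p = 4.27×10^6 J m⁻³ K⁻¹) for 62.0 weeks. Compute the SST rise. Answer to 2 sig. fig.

Areal heat capacity C = ρc_p × D = 4.27×10^6 × 197 = 8.41×10^8 J/(m^2 K).
Net heat input Q = F Δt = 327 × (62.0 weeks × 6.048×10^5 s/week) = 1.23×10^10 J/m².
ΔT = Q / C = 1.23×10^10 / 8.41×10^8 = 14.6 K.

15 K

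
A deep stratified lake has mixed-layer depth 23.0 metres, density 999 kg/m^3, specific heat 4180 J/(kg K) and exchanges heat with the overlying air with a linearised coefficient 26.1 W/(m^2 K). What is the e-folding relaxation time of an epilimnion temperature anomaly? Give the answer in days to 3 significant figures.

42.6 days

Areal heat capacity C = ρ c_p D = 999 × 4180 × 23.0 = 9.60×10^7 J/(m²·K).
Relaxation time τ = C / λ = 9.60×10^7 / 26.1 = 3.68×10^6 s.
In days: 3.68×10^6 s / (86400 s/day) = 42.6 days.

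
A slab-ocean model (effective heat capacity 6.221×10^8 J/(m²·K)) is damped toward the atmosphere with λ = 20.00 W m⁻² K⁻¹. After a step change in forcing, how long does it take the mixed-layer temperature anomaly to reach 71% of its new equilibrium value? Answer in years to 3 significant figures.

Areal heat capacity C = 6.221×10^8 J/(m²·K) (given).
τ = C / λ = 6.22×10^8 / 20.00 = 3.11×10^7 s.
Fraction reached: 1 − e^(−t/τ) = 0.71 ⇒ t = −τ ln(1 − 0.71) = τ × 1.24.
t = 3.85×10^7 s = 1.22 years.

1.22 years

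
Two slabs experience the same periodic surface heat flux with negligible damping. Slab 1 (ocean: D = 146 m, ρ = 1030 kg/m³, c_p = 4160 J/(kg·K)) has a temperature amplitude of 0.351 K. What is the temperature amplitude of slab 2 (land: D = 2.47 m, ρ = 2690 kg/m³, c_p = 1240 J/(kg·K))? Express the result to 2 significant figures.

C_ocean = 6.26×10^8 J/(m²·K); C_land = 8.24×10^6 J/(m²·K).
A ∝ 1/C ⇒ A_land = A_ocean × C_ocean/C_land = 0.351 × 75.9 = 26.7 K.

27 K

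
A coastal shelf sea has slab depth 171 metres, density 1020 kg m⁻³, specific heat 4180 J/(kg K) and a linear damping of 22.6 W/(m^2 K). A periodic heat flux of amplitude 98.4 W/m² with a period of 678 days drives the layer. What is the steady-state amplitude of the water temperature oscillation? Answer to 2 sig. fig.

Areal heat capacity C = ρ c_p D = 1020 × 4180 × 171 = 7.29×10^8 J/(m^2 K).
Angular frequency ω = 2π / T = 2π / 5.86×10^7 s = 1.07×10^-7 s⁻¹.
√((Cω)² + λ²) = √((78.2)² + 22.6²) = 81.4 W/(m²·K).
Amplitude A = F₀ / √((Cω)²+λ²) = 98.4 / 81.4 = 1.21 K.

1.2 K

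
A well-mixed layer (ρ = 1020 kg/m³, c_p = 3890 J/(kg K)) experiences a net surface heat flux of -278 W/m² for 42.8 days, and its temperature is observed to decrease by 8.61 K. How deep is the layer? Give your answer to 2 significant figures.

Heat input Q = F Δt = -278 × 3.70×10^6 s = -1.03×10^9 J/m².
Required areal heat capacity C = Q / ΔT = 1.19×10^8 J/(m²·K).
Depth D = C / (ρ c_p) = 1.19×10^8 / (1020 × 3890) = 30.1 m.

30 m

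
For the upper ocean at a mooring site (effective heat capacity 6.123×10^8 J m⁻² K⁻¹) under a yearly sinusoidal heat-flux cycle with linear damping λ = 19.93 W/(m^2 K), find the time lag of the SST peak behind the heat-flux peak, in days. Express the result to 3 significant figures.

Areal heat capacity C = 6.123×10^8 J m⁻² K⁻¹ (given).
ω = 2π / 3.15×10^7 s = 1.99×10^-7 s⁻¹.
Phase lag φ = arctan(Cω/λ) = arctan(122/19.93) = 1.41 rad.
Time lag = φ / ω = 1.41 / 1.99×10^-7 = 7.07×10^6 s = 81.8 days.

81.8 days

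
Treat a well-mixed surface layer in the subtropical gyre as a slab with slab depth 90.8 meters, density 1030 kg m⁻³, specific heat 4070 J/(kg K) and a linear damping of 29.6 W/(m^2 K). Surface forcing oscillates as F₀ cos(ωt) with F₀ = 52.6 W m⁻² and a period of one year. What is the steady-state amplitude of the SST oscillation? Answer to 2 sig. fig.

0.65 K

Areal heat capacity C = ρ c_p D = 1030 × 4070 × 90.8 = 3.81×10^8 J/(m^2 K).
Angular frequency ω = 2π / T = 2π / 3.15×10^7 s = 1.99×10^-7 s⁻¹.
√((Cω)² + λ²) = √((75.8)² + 29.6²) = 81.4 W/(m²·K).
Amplitude A = F₀ / √((Cω)²+λ²) = 52.6 / 81.4 = 0.646 K.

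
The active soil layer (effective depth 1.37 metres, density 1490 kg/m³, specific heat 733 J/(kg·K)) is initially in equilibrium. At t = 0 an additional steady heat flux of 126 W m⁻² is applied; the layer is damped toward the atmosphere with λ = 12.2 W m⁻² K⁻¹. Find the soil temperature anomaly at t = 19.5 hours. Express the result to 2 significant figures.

4.5 K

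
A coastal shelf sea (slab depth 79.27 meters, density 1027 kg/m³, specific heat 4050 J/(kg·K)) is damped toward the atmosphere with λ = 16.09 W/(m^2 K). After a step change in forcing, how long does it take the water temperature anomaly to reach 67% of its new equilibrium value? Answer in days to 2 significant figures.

260 days

Areal heat capacity C = ρ c_p D = 1027 × 4050 × 79.27 = 3.30×10^8 J m⁻² K⁻¹.
τ = C / λ = 3.30×10^8 / 16.09 = 2.05×10^7 s.
Fraction reached: 1 − e^(−t/τ) = 0.67 ⇒ t = −τ ln(1 − 0.67) = τ × 1.11.
t = 2.27×10^7 s = 263 days.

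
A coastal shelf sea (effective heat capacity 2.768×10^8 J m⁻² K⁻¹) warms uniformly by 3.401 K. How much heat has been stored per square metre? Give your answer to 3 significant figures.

9.41×10^8

Areal heat capacity C = 2.768×10^8 J m⁻² K⁻¹ (given).
ΔQ = C ΔT = 2.77×10^8 × 3.401 = 9.41×10^8 J/m².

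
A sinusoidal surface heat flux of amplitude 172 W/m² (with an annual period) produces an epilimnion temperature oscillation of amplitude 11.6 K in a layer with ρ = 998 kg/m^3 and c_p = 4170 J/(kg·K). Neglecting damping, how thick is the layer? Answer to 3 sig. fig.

17.9 m

ω = 2π / 3.15×10^7 s = 1.99×10^-7 s⁻¹.
Required C = F₀ / (A ω) = 172 / (11.6 × 1.99×10^-7) = 7.44×10^7 J/(m²·K).
D = C / (ρ c_p) = 7.44×10^7 / (998 × 4170) = 17.9 m.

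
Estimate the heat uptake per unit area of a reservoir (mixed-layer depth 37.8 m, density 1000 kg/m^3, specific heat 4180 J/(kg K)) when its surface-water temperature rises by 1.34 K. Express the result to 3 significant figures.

2.12×10^8

Areal heat capacity C = ρ c_p D = 1000 × 4180 × 37.8 = 1.58×10^8 J m⁻² K⁻¹.
ΔQ = C ΔT = 1.58×10^8 × 1.34 = 2.12×10^8 J/m².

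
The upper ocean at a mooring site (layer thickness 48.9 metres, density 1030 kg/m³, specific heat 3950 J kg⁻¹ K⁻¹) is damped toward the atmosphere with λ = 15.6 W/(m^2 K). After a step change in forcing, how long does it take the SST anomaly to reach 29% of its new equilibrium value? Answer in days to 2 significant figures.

Areal heat capacity C = ρ c_p D = 1030 × 3950 × 48.9 = 1.99×10^8 J m⁻² K⁻¹.
τ = C / λ = 1.99×10^8 / 15.6 = 1.28×10^7 s.
Fraction reached: 1 − e^(−t/τ) = 0.29 ⇒ t = −τ ln(1 − 0.29) = τ × 0.342.
t = 4.37×10^6 s = 50.6 days.

51 days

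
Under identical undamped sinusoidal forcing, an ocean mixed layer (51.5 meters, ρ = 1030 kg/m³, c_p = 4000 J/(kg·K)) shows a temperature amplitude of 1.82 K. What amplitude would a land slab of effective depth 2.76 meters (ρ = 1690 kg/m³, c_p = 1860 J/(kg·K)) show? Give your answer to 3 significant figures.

C_ocean = 2.12×10^8 J/(m²·K); C_land = 8.68×10^6 J/(m²·K).
A ∝ 1/C ⇒ A_land = A_ocean × C_ocean/C_land = 1.82 × 24.5 = 44.5 K.

44.5 K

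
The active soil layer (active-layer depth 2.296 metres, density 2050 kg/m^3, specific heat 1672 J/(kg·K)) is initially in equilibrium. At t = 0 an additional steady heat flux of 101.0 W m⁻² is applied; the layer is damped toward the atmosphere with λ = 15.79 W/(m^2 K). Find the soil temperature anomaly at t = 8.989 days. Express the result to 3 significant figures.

Areal heat capacity C = ρ c_p D = 2050 × 1672 × 2.296 = 7.87×10^6 J/(m^2 K).
τ = C / λ = 7.87×10^6 / 15.79 = 4.98×10^5 s.
Equilibrium anomaly ΔT_eq = F / λ = 101.0 / 15.79 = 6.40 K.
t = 8.989 days = 7.77×10^5 s, so t/τ = 1.56.
ΔT(t) = ΔT_eq (1 − e^(−t/τ)) = 6.40 × (1 − e^−1.56) = 5.05 K.

5.05 K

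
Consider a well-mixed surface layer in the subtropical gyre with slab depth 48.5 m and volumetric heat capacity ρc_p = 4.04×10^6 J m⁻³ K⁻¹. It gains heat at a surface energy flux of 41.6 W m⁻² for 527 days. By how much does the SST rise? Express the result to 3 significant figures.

9.67 K

Areal heat capacity C = ρc_p × D = 4.04×10^6 × 48.5 = 1.96×10^8 J m⁻² K⁻¹.
Net heat input Q = F Δt = 41.6 × (527 days × 86400 s/day) = 1.89×10^9 J/m².
ΔT = Q / C = 1.89×10^9 / 1.96×10^8 = 9.67 K.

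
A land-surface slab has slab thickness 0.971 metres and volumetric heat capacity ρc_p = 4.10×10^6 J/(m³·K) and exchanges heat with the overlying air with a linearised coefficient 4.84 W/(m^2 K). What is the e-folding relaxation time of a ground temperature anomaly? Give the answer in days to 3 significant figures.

Areal heat capacity C = ρc_p × D = 4.10×10^6 × 0.971 = 3.98×10^6 J/(m^2 K).
Relaxation time τ = C / λ = 3.98×10^6 / 4.84 = 8.23×10^5 s.
In days: 8.23×10^5 s / (86400 s/day) = 9.52 days.

9.52 days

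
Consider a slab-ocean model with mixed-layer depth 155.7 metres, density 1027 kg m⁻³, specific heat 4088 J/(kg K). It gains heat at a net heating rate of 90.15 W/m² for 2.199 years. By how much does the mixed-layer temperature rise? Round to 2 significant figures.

9.6 K

Areal heat capacity C = ρ c_p D = 1027 × 4088 × 155.7 = 6.54×10^8 J/(m²·K).
Net heat input Q = F Δt = 90.15 × (2.199 years × 3.156×10^7 s/year) = 6.26×10^9 J/m².
ΔT = Q / C = 6.26×10^9 / 6.54×10^8 = 9.57 K.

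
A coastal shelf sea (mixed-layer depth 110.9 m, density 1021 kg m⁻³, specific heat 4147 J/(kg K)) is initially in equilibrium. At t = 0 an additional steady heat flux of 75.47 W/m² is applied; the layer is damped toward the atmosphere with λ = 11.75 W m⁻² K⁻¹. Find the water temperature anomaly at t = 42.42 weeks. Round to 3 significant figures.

3.04 K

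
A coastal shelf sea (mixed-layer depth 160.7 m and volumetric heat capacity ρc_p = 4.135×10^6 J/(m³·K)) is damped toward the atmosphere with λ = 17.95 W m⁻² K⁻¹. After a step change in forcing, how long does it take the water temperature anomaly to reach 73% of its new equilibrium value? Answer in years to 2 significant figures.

1.5 years

Areal heat capacity C = ρc_p × D = 4.135×10^6 × 160.7 = 6.64×10^8 J m⁻² K⁻¹.
τ = C / λ = 6.64×10^8 / 17.95 = 3.70×10^7 s.
Fraction reached: 1 − e^(−t/τ) = 0.73 ⇒ t = −τ ln(1 − 0.73) = τ × 1.31.
t = 4.85×10^7 s = 1.54 years.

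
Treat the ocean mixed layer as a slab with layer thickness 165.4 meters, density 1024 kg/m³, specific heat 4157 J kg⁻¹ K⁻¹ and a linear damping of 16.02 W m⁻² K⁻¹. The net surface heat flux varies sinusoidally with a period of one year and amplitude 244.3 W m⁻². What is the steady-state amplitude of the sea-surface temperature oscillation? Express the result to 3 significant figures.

Areal heat capacity C = ρ c_p D = 1024 × 4157 × 165.4 = 7.04×10^8 J m⁻² K⁻¹.
Angular frequency ω = 2π / T = 2π / 3.15×10^7 s = 1.99×10^-7 s⁻¹.
√((Cω)² + λ²) = √((140)² + 16.02²) = 141 W/(m²·K).
Amplitude A = F₀ / √((Cω)²+λ²) = 244.3 / 141 = 1.73 K.

1.73 K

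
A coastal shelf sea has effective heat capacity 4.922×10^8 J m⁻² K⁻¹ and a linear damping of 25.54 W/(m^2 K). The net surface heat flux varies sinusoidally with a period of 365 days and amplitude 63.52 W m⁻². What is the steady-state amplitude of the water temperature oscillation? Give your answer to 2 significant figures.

Areal heat capacity C = 4.922×10^8 J m⁻² K⁻¹ (given).
Angular frequency ω = 2π / T = 2π / 3.15×10^7 s = 1.99×10^-7 s⁻¹.
√((Cω)² + λ²) = √((98.1)² + 25.54²) = 101 W/(m²·K).
Amplitude A = F₀ / √((Cω)²+λ²) = 63.52 / 101 = 0.627 K.

0.63 K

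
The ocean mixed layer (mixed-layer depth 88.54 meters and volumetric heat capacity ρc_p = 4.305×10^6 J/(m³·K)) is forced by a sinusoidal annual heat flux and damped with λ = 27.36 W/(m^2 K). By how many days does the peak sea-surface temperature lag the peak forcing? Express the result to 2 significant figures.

Areal heat capacity C = ρc_p × D = 4.305×10^6 × 88.54 = 3.81×10^8 J/(m^2 K).
ω = 2π / 3.15×10^7 s = 1.99×10^-7 s⁻¹.
Phase lag φ = arctan(Cω/λ) = arctan(75.9/27.36) = 1.23 rad.
Time lag = φ / ω = 1.23 / 1.99×10^-7 = 6.15×10^6 s = 71.2 days.

71 days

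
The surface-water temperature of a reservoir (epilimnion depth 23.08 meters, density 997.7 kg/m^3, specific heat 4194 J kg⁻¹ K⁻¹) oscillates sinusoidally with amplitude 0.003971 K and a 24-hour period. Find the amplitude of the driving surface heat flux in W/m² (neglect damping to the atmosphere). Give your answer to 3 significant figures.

27.9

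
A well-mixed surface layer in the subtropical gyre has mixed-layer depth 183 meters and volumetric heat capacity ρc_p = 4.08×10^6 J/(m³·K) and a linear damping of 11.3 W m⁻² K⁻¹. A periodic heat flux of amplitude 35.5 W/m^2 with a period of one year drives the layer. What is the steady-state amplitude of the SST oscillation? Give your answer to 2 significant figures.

Areal heat capacity C = ρc_p × D = 4.08×10^6 × 183 = 7.47×10^8 J m⁻² K⁻¹.
Angular frequency ω = 2π / T = 2π / 3.15×10^7 s = 1.99×10^-7 s⁻¹.
√((Cω)² + λ²) = √((149)² + 11.3²) = 149 W/(m²·K).
Amplitude A = F₀ / √((Cω)²+λ²) = 35.5 / 149 = 0.238 K.

0.24 K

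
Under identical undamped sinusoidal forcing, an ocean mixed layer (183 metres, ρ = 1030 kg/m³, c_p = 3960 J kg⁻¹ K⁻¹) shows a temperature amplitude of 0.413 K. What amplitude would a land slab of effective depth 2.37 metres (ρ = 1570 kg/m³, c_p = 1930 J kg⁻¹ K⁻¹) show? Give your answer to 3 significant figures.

C_ocean = 7.46×10^8 J/(m²·K); C_land = 7.18×10^6 J/(m²·K).
A ∝ 1/C ⇒ A_land = A_ocean × C_ocean/C_land = 0.413 × 104 = 42.9 K.

42.9 K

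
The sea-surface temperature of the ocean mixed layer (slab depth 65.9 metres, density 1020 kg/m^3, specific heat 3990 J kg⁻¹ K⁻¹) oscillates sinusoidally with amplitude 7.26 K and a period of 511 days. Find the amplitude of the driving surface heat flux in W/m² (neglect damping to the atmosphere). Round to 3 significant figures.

277

Areal heat capacity C = ρ c_p D = 1020 × 3990 × 65.9 = 2.68×10^8 J/(m^2 K).
ω = 2π / 4.42×10^7 s = 1.42×10^-7 s⁻¹.
Cω = 2.68×10^8 × 1.42×10^-7 = 38.2 W/(m²·K).
F₀ = A × Cω = 7.26 × 38.2 = 277 W/m².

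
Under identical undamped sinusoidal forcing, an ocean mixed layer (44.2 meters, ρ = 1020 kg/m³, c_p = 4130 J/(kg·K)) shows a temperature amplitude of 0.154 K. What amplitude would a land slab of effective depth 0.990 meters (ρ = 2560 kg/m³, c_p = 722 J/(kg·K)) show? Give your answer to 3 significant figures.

C_ocean = 1.86×10^8 J/(m²·K); C_land = 1.83×10^6 J/(m²·K).
A ∝ 1/C ⇒ A_land = A_ocean × C_ocean/C_land = 0.154 × 102 = 15.7 K.

15.7 K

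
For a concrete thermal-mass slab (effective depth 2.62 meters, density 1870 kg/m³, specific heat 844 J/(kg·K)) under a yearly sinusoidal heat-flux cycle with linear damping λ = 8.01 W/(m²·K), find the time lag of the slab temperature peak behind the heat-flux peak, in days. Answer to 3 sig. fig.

5.95 days

Areal heat capacity C = ρ c_p D = 1870 × 844 × 2.62 = 4.14×10^6 J/(m²·K).
ω = 2π / 3.15×10^7 s = 1.99×10^-7 s⁻¹.
Phase lag φ = arctan(Cω/λ) = arctan(0.824/8.01) = 0.102 rad.
Time lag = φ / ω = 0.102 / 1.99×10^-7 = 5.14×10^5 s = 5.95 days.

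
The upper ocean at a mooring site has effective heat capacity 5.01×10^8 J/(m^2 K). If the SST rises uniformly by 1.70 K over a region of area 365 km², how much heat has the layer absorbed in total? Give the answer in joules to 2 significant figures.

3.1×10^17 J

Areal heat capacity C = 5.01×10^8 J/(m^2 K) (given).
Heat per unit area: q = C ΔT = 5.01×10^8 × 1.70 = 8.52×10^8 J/m².
Total heat: Q = q × A = 8.52×10^8 × (365 × 10⁶ m²) = 3.11×10^17 J.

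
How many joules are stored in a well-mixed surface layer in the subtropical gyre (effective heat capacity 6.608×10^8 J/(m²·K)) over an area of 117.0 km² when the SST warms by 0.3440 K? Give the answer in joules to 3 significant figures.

Areal heat capacity C = 6.608×10^8 J/(m²·K) (given).
Heat per unit area: q = C ΔT = 6.61×10^8 × 0.3440 = 2.27×10^8 J/m².
Total heat: Q = q × A = 2.27×10^8 × (117.0 × 10⁶ m²) = 2.66×10^16 J.

2.66×10^16 J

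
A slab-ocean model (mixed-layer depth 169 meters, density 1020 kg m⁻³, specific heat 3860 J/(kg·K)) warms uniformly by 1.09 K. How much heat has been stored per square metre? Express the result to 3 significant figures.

7.25×10^8

Areal heat capacity C = ρ c_p D = 1020 × 3860 × 169 = 6.65×10^8 J/(m²·K).
ΔQ = C ΔT = 6.65×10^8 × 1.09 = 7.25×10^8 J/m².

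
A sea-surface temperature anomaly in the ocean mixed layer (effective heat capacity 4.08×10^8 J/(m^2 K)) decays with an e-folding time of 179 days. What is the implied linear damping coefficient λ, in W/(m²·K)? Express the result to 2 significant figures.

Areal heat capacity C = 4.08×10^8 J/(m^2 K) (given).
τ = 179 days = 1.55×10^7 s.
λ = C / τ = 4.08×10^8 / 1.55×10^7 = 26.4 W/(m²·K).

26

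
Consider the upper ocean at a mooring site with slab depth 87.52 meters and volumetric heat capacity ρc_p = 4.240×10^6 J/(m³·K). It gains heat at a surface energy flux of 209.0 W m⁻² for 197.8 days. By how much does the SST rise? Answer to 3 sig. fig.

Areal heat capacity C = ρc_p × D = 4.240×10^6 × 87.52 = 3.71×10^8 J m⁻² K⁻¹.
Net heat input Q = F Δt = 209.0 × (197.8 days × 86400 s/day) = 3.57×10^9 J/m².
ΔT = Q / C = 3.57×10^9 / 3.71×10^8 = 9.63 K.

9.63 K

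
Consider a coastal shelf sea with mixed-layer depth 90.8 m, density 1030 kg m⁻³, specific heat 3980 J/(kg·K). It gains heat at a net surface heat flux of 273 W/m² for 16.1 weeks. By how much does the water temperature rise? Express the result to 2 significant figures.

Areal heat capacity C = ρ c_p D = 1030 × 3980 × 90.8 = 3.72×10^8 J m⁻² K⁻¹.
Net heat input Q = F Δt = 273 × (16.1 weeks × 6.048×10^5 s/week) = 2.66×10^9 J/m².
ΔT = Q / C = 2.66×10^9 / 3.72×10^8 = 7.14 K.

7.1 K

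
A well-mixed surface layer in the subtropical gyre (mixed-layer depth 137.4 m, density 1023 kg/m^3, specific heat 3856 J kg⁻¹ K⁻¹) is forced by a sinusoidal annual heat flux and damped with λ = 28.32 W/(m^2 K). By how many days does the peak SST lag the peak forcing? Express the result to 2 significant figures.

Areal heat capacity C = ρ c_p D = 1023 × 3856 × 137.4 = 5.42×10^8 J m⁻² K⁻¹.
ω = 2π / 3.15×10^7 s = 1.99×10^-7 s⁻¹.
Phase lag φ = arctan(Cω/λ) = arctan(108/28.32) = 1.31 rad.
Time lag = φ / ω = 1.31 / 1.99×10^-7 = 6.60×10^6 s = 76.4 days.

76 days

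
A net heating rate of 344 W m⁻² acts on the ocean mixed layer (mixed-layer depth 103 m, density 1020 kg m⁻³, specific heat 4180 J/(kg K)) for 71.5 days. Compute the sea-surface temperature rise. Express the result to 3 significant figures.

4.84 K

Areal heat capacity C = ρ c_p D = 1020 × 4180 × 103 = 4.39×10^8 J/(m²·K).
Net heat input Q = F Δt = 344 × (71.5 days × 86400 s/day) = 2.13×10^9 J/m².
ΔT = Q / C = 2.13×10^9 / 4.39×10^8 = 4.84 K.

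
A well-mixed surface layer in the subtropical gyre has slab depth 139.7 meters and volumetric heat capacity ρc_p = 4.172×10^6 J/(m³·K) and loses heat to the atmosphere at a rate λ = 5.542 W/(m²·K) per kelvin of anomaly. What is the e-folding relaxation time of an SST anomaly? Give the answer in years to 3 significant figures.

3.33 years

Areal heat capacity C = ρc_p × D = 4.172×10^6 × 139.7 = 5.83×10^8 J/(m^2 K).
Relaxation time τ = C / λ = 5.83×10^8 / 5.542 = 1.05×10^8 s.
In years: 1.05×10^8 s / (3.156×10^7 s/year) = 3.33 years.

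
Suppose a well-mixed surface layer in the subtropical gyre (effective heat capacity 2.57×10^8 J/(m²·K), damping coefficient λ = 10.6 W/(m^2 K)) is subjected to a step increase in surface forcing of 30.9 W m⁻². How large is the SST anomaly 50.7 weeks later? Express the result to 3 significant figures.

Areal heat capacity C = 2.57×10^8 J/(m²·K) (given).
τ = C / λ = 2.57×10^8 / 10.6 = 2.42×10^7 s.
Equilibrium anomaly ΔT_eq = F / λ = 30.9 / 10.6 = 2.92 K.
t = 50.7 weeks = 3.07×10^7 s, so t/τ = 1.26.
ΔT(t) = ΔT_eq (1 − e^(−t/τ)) = 2.92 × (1 − e^−1.26) = 2.09 K.

2.09 K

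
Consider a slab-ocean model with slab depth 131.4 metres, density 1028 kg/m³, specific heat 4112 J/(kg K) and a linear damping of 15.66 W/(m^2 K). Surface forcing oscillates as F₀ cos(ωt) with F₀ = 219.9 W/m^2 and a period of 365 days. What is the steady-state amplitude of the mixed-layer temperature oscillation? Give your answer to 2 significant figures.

Areal heat capacity C = ρ c_p D = 1028 × 4112 × 131.4 = 5.55×10^8 J/(m^2 K).
Angular frequency ω = 2π / T = 2π / 3.15×10^7 s = 1.99×10^-7 s⁻¹.
√((Cω)² + λ²) = √((111)² + 15.66²) = 112 W/(m²·K).
Amplitude A = F₀ / √((Cω)²+λ²) = 219.9 / 112 = 1.97 K.

2.0 K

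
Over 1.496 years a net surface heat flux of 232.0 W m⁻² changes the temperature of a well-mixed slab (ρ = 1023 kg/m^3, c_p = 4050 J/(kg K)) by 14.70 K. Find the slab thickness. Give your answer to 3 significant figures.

180 m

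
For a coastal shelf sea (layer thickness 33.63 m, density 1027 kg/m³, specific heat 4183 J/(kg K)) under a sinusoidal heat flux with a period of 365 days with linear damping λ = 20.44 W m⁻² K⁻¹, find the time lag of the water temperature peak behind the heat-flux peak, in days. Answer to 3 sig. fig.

Areal heat capacity C = ρ c_p D = 1027 × 4183 × 33.63 = 1.44×10^8 J/(m²·K).
ω = 2π / 3.15×10^7 s = 1.99×10^-7 s⁻¹.
Phase lag φ = arctan(Cω/λ) = arctan(28.8/20.44) = 0.953 rad.
Time lag = φ / ω = 0.953 / 1.99×10^-7 = 4.78×10^6 s = 55.4 days.

55.4 days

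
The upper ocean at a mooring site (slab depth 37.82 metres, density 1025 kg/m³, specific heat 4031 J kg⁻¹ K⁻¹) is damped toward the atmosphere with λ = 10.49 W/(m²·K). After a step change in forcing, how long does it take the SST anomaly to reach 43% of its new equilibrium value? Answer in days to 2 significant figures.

Areal heat capacity C = ρ c_p D = 1025 × 4031 × 37.82 = 1.56×10^8 J m⁻² K⁻¹.
τ = C / λ = 1.56×10^8 / 10.49 = 1.49×10^7 s.
Fraction reached: 1 − e^(−t/τ) = 0.43 ⇒ t = −τ ln(1 − 0.43) = τ × 0.562.
t = 8.37×10^6 s = 96.9 days.

97 days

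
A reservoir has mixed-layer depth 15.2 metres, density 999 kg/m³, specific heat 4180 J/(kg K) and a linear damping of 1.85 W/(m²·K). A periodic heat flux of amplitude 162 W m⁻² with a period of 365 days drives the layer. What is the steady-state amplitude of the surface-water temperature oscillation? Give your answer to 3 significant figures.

Areal heat capacity C = ρ c_p D = 999 × 4180 × 15.2 = 6.35×10^7 J/(m²·K).
Angular frequency ω = 2π / T = 2π / 3.15×10^7 s = 1.99×10^-7 s⁻¹.
√((Cω)² + λ²) = √((12.6)² + 1.85²) = 12.8 W/(m²·K).
Amplitude A = F₀ / √((Cω)²+λ²) = 162 / 12.8 = 12.7 K.

12.7 K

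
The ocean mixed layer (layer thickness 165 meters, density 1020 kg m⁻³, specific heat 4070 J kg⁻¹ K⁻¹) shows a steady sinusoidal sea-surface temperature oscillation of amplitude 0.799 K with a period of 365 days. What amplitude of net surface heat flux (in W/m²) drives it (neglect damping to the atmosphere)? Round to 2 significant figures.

110

Areal heat capacity C = ρ c_p D = 1020 × 4070 × 165 = 6.85×10^8 J m⁻² K⁻¹.
ω = 2π / 3.15×10^7 s = 1.99×10^-7 s⁻¹.
Cω = 6.85×10^8 × 1.99×10^-7 = 136 W/(m²·K).
F₀ = A × Cω = 0.799 × 136 = 109 W/m².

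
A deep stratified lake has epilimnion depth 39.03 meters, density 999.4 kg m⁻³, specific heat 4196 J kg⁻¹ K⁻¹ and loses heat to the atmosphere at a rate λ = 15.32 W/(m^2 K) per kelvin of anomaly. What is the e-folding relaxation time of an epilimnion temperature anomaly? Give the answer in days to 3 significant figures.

124 days

Areal heat capacity C = ρ c_p D = 999.4 × 4196 × 39.03 = 1.64×10^8 J/(m^2 K).
Relaxation time τ = C / λ = 1.64×10^8 / 15.32 = 1.07×10^7 s.
In days: 1.07×10^7 s / (86400 s/day) = 124 days.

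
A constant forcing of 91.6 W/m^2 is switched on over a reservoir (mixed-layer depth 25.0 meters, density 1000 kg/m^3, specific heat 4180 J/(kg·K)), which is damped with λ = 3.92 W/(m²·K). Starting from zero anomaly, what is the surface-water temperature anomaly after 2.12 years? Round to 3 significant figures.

Areal heat capacity C = ρ c_p D = 1000 × 4180 × 25.0 = 1.04×10^8 J/(m^2 K).
τ = C / λ = 1.04×10^8 / 3.92 = 2.67×10^7 s.
Equilibrium anomaly ΔT_eq = F / λ = 91.6 / 3.92 = 23.4 K.
t = 2.12 years = 6.69×10^7 s, so t/τ = 2.51.
ΔT(t) = ΔT_eq (1 − e^(−t/τ)) = 23.4 × (1 − e^−2.51) = 21.5 K.

21.5 K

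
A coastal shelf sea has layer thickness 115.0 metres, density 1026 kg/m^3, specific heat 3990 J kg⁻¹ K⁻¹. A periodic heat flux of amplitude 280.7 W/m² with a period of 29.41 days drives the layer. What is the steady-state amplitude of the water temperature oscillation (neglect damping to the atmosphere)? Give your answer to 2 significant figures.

0.24 K

Areal heat capacity C = ρ c_p D = 1026 × 3990 × 115.0 = 4.71×10^8 J/(m²·K).
Angular frequency ω = 2π / T = 2π / 2.54×10^6 s = 2.47×10^-6 s⁻¹.
Cω = 4.71×10^8 × 2.47×10^-6 = 1160 W/(m²·K).
Amplitude A = F₀ / (Cω) = 280.7 / 1160 = 0.241 K.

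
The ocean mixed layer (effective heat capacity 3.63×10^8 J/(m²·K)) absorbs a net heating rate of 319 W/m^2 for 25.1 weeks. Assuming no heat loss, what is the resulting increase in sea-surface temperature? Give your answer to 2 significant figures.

13 K

Areal heat capacity C = 3.63×10^8 J/(m²·K) (given).
Net heat input Q = F Δt = 319 × (25.1 weeks × 6.048×10^5 s/week) = 4.84×10^9 J/m².
ΔT = Q / C = 4.84×10^9 / 3.63×10^8 = 13.3 K.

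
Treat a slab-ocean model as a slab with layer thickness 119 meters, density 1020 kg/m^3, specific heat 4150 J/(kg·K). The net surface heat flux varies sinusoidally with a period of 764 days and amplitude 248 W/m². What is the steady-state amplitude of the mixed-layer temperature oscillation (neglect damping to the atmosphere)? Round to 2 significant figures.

5.2 K

Areal heat capacity C = ρ c_p D = 1020 × 4150 × 119 = 5.04×10^8 J m⁻² K⁻¹.
Angular frequency ω = 2π / T = 2π / 6.60×10^7 s = 9.52×10^-8 s⁻¹.
Cω = 5.04×10^8 × 9.52×10^-8 = 47.9 W/(m²·K).
Amplitude A = F₀ / (Cω) = 248 / 47.9 = 5.17 K.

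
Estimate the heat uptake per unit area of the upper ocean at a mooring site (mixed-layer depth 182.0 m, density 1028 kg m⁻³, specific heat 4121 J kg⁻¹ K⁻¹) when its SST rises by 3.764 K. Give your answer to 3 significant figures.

2.90×10^9

Areal heat capacity C = ρ c_p D = 1028 × 4121 × 182.0 = 7.71×10^8 J/(m^2 K).
ΔQ = C ΔT = 7.71×10^8 × 3.764 = 2.90×10^9 J/m².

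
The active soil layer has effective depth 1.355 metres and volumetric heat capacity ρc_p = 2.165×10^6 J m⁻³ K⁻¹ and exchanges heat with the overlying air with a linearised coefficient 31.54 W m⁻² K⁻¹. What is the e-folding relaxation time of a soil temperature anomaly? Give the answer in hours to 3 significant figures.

Areal heat capacity C = ρc_p × D = 2.165×10^6 × 1.355 = 2.93×10^6 J/(m²·K).
Relaxation time τ = C / λ = 2.93×10^6 / 31.54 = 93000 s.
In hours: 93000 s / (3600 s/hour) = 25.8 hours.

25.8 hours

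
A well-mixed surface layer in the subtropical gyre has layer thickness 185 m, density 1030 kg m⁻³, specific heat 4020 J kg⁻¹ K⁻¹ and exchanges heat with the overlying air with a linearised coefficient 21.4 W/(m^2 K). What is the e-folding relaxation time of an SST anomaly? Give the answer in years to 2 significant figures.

1.1 years

Areal heat capacity C = ρ c_p D = 1030 × 4020 × 185 = 7.66×10^8 J/(m^2 K).
Relaxation time τ = C / λ = 7.66×10^8 / 21.4 = 3.58×10^7 s.
In years: 3.58×10^7 s / (3.156×10^7 s/year) = 1.13 years.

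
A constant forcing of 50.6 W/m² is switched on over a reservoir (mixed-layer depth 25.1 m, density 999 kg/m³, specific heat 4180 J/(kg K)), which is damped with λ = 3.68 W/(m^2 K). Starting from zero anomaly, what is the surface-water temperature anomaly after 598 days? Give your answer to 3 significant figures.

11.5 K

Areal heat capacity C = ρ c_p D = 999 × 4180 × 25.1 = 1.05×10^8 J m⁻² K⁻¹.
τ = C / λ = 1.05×10^8 / 3.68 = 2.85×10^7 s.
Equilibrium anomaly ΔT_eq = F / λ = 50.6 / 3.68 = 13.8 K.
t = 598 days = 5.17×10^7 s, so t/τ = 1.81.
ΔT(t) = ΔT_eq (1 − e^(−t/τ)) = 13.8 × (1 − e^−1.81) = 11.5 K.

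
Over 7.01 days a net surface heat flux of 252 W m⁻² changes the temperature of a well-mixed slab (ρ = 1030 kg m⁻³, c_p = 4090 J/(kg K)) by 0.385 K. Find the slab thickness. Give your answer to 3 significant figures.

94.1 m

Heat input Q = F Δt = 252 × 6.06×10^5 s = 1.53×10^8 J/m².
Required areal heat capacity C = Q / ΔT = 3.96×10^8 J/(m²·K).
Depth D = C / (ρ c_p) = 3.96×10^8 / (1030 × 4090) = 94.1 m.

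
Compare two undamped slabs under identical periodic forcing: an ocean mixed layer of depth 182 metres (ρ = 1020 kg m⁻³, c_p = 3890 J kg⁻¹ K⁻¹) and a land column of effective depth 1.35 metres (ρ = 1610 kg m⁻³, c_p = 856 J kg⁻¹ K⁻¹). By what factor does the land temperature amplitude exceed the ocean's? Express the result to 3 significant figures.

388

C_ocean = 1020 × 3890 × 182 = 7.22×10^8 J/(m²·K).
C_land = 1610 × 856 × 1.35 = 1.86×10^6 J/(m²·K).
Undamped amplitude ∝ 1/C, so A_land/A_ocean = C_ocean/C_land = 388.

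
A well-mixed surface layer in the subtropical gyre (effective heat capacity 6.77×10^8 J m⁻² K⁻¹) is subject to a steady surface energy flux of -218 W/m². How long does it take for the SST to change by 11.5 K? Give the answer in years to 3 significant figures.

Areal heat capacity C = 6.77×10^8 J m⁻² K⁻¹ (given).
Time required: Δt = C ΔT / F = 6.77×10^8 × -11.5 / -218 = 3.57×10^7 s.
In years: 3.57×10^7 s / (3.156×10^7 s/year) = 1.13 years.

1.13 years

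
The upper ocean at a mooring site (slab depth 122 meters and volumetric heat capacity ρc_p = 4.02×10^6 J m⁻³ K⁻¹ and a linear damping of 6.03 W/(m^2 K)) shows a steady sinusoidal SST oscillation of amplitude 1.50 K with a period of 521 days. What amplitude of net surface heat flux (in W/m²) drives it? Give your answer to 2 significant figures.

100

Areal heat capacity C = ρc_p × D = 4.02×10^6 × 122 = 4.90×10^8 J m⁻² K⁻¹.
ω = 2π / 4.50×10^7 s = 1.40×10^-7 s⁻¹.
√((Cω)² + λ²) = √((68.5)² + 6.03²) = 68.7 W/(m²·K).
F₀ = A × √((Cω)²+λ²) = 1.50 × 68.7 = 103 W/m².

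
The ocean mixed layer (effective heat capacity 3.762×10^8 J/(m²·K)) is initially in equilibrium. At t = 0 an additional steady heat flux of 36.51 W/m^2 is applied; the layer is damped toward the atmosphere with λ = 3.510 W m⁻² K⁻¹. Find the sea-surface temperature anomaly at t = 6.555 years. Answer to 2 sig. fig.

8.9 K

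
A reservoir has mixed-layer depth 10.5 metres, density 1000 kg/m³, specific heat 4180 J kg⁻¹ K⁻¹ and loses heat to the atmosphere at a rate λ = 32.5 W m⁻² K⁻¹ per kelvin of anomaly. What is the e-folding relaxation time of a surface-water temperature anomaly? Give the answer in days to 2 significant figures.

16 days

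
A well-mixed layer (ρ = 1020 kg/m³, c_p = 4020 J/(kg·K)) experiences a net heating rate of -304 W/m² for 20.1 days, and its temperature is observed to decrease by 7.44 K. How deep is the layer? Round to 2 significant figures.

17 m

Heat input Q = F Δt = -304 × 1.74×10^6 s = -5.28×10^8 J/m².
Required areal heat capacity C = Q / ΔT = 7.10×10^7 J/(m²·K).
Depth D = C / (ρ c_p) = 7.10×10^7 / (1020 × 4020) = 17.3 m.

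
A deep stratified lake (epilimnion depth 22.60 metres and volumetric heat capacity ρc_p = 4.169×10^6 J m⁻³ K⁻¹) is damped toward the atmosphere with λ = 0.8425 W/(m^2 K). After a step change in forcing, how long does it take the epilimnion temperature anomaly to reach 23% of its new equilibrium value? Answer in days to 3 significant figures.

338 days

Areal heat capacity C = ρc_p × D = 4.169×10^6 × 22.60 = 9.42×10^7 J/(m²·K).
τ = C / λ = 9.42×10^7 / 0.8425 = 1.12×10^8 s.
Fraction reached: 1 − e^(−t/τ) = 0.23 ⇒ t = −τ ln(1 − 0.23) = τ × 0.261.
t = 2.92×10^7 s = 338 days.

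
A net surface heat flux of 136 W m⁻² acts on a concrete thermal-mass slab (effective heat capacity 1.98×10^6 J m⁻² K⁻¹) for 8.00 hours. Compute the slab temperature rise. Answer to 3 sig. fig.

1.98 K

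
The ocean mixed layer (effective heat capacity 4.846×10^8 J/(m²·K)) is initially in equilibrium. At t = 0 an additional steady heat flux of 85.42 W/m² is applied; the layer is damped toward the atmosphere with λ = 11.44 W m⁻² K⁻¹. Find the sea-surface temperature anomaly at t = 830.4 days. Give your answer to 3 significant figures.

Areal heat capacity C = 4.846×10^8 J/(m²·K) (given).
τ = C / λ = 4.85×10^8 / 11.44 = 4.24×10^7 s.
Equilibrium anomaly ΔT_eq = F / λ = 85.42 / 11.44 = 7.47 K.
t = 830.4 days = 7.17×10^7 s, so t/τ = 1.69.
ΔT(t) = ΔT_eq (1 − e^(−t/τ)) = 7.47 × (1 − e^−1.69) = 6.09 K.

6.09 K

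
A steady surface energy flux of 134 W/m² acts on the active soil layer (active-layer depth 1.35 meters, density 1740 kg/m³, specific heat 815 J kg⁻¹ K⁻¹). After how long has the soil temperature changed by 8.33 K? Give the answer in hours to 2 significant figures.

Areal heat capacity C = ρ c_p D = 1740 × 815 × 1.35 = 1.91×10^6 J/(m^2 K).
Time required: Δt = C ΔT / F = 1.91×10^6 × 8.33 / 134 = 1.19×10^5 s.
In hours: 1.19×10^5 s / (3600 s/hour) = 33.1 hours.

33 hours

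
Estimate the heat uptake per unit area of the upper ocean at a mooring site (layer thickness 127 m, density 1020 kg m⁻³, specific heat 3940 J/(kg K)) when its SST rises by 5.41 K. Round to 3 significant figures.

2.76×10^9

Areal heat capacity C = ρ c_p D = 1020 × 3940 × 127 = 5.10×10^8 J m⁻² K⁻¹.
ΔQ = C ΔT = 5.10×10^8 × 5.41 = 2.76×10^9 J/m².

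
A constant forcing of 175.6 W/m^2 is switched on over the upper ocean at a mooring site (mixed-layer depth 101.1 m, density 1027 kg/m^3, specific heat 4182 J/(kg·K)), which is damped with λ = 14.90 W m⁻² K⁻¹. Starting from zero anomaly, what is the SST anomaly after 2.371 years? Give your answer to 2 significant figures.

Areal heat capacity C = ρ c_p D = 1027 × 4182 × 101.1 = 4.34×10^8 J/(m²·K).
τ = C / λ = 4.34×10^8 / 14.90 = 2.91×10^7 s.
Equilibrium anomaly ΔT_eq = F / λ = 175.6 / 14.90 = 11.8 K.
t = 2.371 years = 7.48×10^7 s, so t/τ = 2.57.
ΔT(t) = ΔT_eq (1 − e^(−t/τ)) = 11.8 × (1 − e^−2.57) = 10.9 K.

11 K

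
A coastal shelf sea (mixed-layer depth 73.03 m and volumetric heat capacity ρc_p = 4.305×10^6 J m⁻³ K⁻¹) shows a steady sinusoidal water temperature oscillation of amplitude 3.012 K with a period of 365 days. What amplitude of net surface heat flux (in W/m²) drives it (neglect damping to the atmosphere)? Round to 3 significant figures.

Areal heat capacity C = ρc_p × D = 4.305×10^6 × 73.03 = 3.14×10^8 J/(m^2 K).
ω = 2π / 3.15×10^7 s = 1.99×10^-7 s⁻¹.
Cω = 3.14×10^8 × 1.99×10^-7 = 62.6 W/(m²·K).
F₀ = A × Cω = 3.012 × 62.6 = 189 W/m².

189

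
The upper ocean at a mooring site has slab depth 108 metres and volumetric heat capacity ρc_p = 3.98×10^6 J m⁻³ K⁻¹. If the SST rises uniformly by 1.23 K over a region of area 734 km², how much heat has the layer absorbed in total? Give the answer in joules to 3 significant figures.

Areal heat capacity C = ρc_p × D = 3.98×10^6 × 108 = 4.30×10^8 J/(m^2 K).
Heat per unit area: q = C ΔT = 4.30×10^8 × 1.23 = 5.29×10^8 J/m².
Total heat: Q = q × A = 5.29×10^8 × (734 × 10⁶ m²) = 3.88×10^17 J.

3.88×10^17 J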